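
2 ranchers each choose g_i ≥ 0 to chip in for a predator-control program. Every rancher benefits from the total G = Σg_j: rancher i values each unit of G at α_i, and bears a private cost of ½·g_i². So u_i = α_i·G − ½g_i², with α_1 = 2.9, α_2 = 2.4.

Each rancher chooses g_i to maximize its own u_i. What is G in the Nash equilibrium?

Rancher i's FOC: ∂u_i/∂g_i = α_i − g_i = 0, so g_i* = α_i.
NE contributions = (2.9, 2.4); G = 5.3.

5.3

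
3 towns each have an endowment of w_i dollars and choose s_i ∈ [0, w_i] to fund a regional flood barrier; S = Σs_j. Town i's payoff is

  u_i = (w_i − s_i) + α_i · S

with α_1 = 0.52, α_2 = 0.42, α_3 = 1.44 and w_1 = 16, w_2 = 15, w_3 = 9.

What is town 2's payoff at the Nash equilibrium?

18.78

∂u_i/∂s_i = α_i − 1, so town i contributes w_i if α_i > 1, else 0.
α_i > 1 for i ∈ {3}; NE contributions (0, 0, 9), S = 9.
u_2 = (15 − 0) + 0.42·9 = 18.78.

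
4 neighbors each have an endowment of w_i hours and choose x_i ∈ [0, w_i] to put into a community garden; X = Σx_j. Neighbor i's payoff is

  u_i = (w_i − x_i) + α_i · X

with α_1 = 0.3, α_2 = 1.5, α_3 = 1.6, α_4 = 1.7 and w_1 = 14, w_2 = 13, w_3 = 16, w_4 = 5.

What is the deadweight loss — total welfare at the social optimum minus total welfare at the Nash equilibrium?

∂u_i/∂x_i = α_i − 1, so neighbor i contributes w_i if α_i > 1, else 0.
α_i > 1 for i ∈ {2, 3, 4}; NE contributions (0, 13, 16, 5), X = 34.
W^NE = Σw_i − X^NE + (Σα_i)·X^NE = 48 + 4.1·34 = 187.4.
Planner: ∂(Σu_j)/∂x_i = Σα_j − 1 = 4.1 > 0, so everyone contributes w_i; X^SO = 48, W^SO = 48 + 4.1·48 = 244.8.
Deadweight loss = 57.4.

57.4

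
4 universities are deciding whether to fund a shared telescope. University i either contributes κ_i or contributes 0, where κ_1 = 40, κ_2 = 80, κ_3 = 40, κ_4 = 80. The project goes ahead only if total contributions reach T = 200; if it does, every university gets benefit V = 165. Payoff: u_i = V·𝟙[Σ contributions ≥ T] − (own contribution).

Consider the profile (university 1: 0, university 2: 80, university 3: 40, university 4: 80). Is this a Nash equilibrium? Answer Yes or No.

Total = 200 ≥ 200: provided.
University 1 (pledges 0, payoff 165): pledging 40 → total 240, payoff 125. No gain.
University 2 (pledges 80, payoff 85): dropping to 0 → total 120, payoff 0. No gain.
University 3 (pledges 40, payoff 125): dropping to 0 → total 160, payoff 0. No gain.
University 4 (pledges 80, payoff 85): dropping to 0 → total 120, payoff 0. No gain.

Yes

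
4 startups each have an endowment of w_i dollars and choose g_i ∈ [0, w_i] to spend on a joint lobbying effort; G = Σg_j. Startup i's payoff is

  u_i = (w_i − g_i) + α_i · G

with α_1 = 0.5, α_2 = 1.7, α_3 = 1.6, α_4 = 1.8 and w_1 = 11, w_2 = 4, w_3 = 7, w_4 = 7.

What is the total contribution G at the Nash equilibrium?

∂u_i/∂g_i = α_i − 1, so startup i contributes w_i if α_i > 1, else 0.
α_i > 1 for i ∈ {2, 3, 4}; NE contributions (0, 4, 7, 7), G = 18.

18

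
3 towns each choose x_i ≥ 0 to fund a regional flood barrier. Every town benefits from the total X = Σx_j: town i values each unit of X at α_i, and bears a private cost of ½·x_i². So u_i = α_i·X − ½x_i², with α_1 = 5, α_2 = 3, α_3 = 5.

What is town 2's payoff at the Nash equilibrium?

Town i's FOC: ∂u_i/∂x_i = α_i − x_i = 0, so x_i* = α_i.
NE contributions = (5, 3, 5); X = 13.
u_2 = α_2·X − ½·(x_2)² = 3·13 − ½·3² = 34.5.

34.5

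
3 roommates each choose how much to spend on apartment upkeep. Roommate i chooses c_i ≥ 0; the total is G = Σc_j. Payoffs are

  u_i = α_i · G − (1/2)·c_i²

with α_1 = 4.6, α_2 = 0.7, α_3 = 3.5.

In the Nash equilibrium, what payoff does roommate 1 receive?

Roommate i's FOC: ∂u_i/∂c_i = α_i − c_i = 0, so c_i* = α_i.
NE contributions = (4.6, 0.7, 3.5); G = 8.8.
u_1 = α_1·G − ½·(c_1)² = 4.6·8.8 − ½·4.6² = 29.9.

29.9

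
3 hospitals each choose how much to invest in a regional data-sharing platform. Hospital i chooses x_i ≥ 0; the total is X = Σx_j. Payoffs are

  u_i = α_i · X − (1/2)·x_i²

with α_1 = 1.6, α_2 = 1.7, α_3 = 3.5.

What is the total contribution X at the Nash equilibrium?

6.8

Hospital i's FOC: ∂u_i/∂x_i = α_i − x_i = 0, so x_i* = α_i.
NE contributions = (1.6, 1.7, 3.5); X = 6.8.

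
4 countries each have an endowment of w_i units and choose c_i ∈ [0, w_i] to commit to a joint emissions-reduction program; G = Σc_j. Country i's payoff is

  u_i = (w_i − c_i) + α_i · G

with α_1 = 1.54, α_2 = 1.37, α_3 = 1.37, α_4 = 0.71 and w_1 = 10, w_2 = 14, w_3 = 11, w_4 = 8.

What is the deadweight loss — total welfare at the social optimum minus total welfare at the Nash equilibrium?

31.92

∂u_i/∂c_i = α_i − 1, so country i contributes w_i if α_i > 1, else 0.
α_i > 1 for i ∈ {1, 2, 3}; NE contributions (10, 14, 11, 0), G = 35.
W^NE = Σw_i − G^NE + (Σα_i)·G^NE = 43 + 3.99·35 = 182.65.
Planner: ∂(Σu_j)/∂c_i = Σα_j − 1 = 3.99 > 0, so everyone contributes w_i; G^SO = 43, W^SO = 43 + 3.99·43 = 214.57.
Deadweight loss = 31.92.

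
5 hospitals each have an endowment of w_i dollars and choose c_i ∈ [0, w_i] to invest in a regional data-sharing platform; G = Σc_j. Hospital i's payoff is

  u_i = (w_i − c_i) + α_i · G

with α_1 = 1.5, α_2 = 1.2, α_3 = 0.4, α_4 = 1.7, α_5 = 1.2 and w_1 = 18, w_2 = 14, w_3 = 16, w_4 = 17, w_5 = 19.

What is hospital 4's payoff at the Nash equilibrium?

115.6

∂u_i/∂c_i = α_i − 1, so hospital i contributes w_i if α_i > 1, else 0.
α_i > 1 for i ∈ {1, 2, 4, 5}; NE contributions (18, 14, 0, 17, 19), G = 68.
u_4 = (17 − 17) + 1.7·68 = 115.6.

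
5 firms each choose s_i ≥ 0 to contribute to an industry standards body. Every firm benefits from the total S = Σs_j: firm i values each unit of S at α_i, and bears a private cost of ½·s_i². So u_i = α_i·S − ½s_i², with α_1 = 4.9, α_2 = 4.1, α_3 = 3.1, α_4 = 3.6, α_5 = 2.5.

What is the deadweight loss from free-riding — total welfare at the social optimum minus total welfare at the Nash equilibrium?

Firm i's FOC: ∂u_i/∂s_i = α_i − s_i = 0, so s_i* = α_i.
NE contributions = (4.9, 4.1, 3.1, 3.6, 2.5); S = 18.2.
W^NE = (Σα)·S − ½Σα_i² = 18.2² − ½·69.64 = 296.42.
Planner sets s_i = Σα_j = 18.2 for every i, so S^SO = 5·18.2 = 91.
W^SO = (Σα)·S^SO − ½·5·(Σα)² = (5/2)·18.2² = 828.1.
Deadweight loss = W^SO − W^NE = 531.68.

531.68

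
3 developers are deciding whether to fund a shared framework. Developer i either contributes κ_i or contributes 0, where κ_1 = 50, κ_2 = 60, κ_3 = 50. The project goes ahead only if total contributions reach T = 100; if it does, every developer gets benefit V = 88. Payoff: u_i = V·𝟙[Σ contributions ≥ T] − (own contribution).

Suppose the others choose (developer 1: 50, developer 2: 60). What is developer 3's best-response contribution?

Others' total = 110 ≥ 100; contributing adds cost 50 for no extra benefit.
Best response: 0.

0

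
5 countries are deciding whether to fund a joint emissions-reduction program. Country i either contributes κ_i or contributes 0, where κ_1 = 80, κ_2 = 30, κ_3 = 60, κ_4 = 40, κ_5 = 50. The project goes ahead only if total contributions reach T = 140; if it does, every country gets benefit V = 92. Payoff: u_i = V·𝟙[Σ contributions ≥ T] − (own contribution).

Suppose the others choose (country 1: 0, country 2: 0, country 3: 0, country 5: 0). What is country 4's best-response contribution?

Others' total = 0. Even contributing 40 gives 40 < 140: no benefit either way.
Best response: 0.

0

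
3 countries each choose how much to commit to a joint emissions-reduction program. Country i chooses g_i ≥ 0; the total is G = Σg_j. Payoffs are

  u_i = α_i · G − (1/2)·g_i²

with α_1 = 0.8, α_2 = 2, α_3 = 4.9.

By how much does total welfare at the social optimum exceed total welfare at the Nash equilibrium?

43.97

Country i's FOC: ∂u_i/∂g_i = α_i − g_i = 0, so g_i* = α_i.
NE contributions = (0.8, 2, 4.9); G = 7.7.
W^NE = (Σα)·G − ½Σα_i² = 7.7² − ½·28.65 = 44.965.
Planner sets g_i = Σα_j = 7.7 for every i, so G^SO = 3·7.7 = 23.1.
W^SO = (Σα)·G^SO − ½·3·(Σα)² = (3/2)·7.7² = 88.935.
Deadweight loss = W^SO − W^NE = 43.97.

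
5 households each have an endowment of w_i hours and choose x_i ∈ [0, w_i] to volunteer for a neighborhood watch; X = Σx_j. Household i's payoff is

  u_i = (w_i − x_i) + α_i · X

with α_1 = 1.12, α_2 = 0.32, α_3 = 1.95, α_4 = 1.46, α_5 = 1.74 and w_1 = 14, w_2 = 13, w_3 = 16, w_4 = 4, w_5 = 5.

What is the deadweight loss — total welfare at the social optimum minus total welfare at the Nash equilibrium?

72.67

∂u_i/∂x_i = α_i − 1, so household i contributes w_i if α_i > 1, else 0.
α_i > 1 for i ∈ {1, 3, 4, 5}; NE contributions (14, 0, 16, 4, 5), X = 39.
W^NE = Σw_i − X^NE + (Σα_i)·X^NE = 52 + 5.59·39 = 270.01.
Planner: ∂(Σu_j)/∂x_i = Σα_j − 1 = 5.59 > 0, so everyone contributes w_i; X^SO = 52, W^SO = 52 + 5.59·52 = 342.68.
Deadweight loss = 72.67.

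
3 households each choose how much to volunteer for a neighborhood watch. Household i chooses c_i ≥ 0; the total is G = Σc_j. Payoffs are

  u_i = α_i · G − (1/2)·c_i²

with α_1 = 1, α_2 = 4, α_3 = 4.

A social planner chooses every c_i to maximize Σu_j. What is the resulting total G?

27

Planner FOC: ∂(Σu_j)/∂c_i = (Σα_j) − c_i = 0, so c_i^SO = Σα_j = 9 for every i; G^SO = 27.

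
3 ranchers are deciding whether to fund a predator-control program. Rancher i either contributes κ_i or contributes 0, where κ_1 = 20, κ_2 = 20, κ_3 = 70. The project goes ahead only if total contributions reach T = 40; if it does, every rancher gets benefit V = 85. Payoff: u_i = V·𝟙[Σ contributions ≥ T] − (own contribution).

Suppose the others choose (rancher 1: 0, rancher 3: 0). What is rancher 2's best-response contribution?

Others' total = 0. Even contributing 20 gives 20 < 40: no benefit either way.
Best response: 0.

0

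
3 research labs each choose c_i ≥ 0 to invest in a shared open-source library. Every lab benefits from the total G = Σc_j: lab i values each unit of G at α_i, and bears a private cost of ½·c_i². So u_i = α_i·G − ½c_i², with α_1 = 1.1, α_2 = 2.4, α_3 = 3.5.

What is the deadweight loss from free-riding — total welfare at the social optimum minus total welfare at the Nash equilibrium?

34.11

Lab i's FOC: ∂u_i/∂c_i = α_i − c_i = 0, so c_i* = α_i.
NE contributions = (1.1, 2.4, 3.5); G = 7.
W^NE = (Σα)·G − ½Σα_i² = 7² − ½·19.22 = 39.39.
Planner sets c_i = Σα_j = 7 for every i, so G^SO = 3·7 = 21.
W^SO = (Σα)·G^SO − ½·3·(Σα)² = (3/2)·7² = 73.5.
Deadweight loss = W^SO − W^NE = 34.11.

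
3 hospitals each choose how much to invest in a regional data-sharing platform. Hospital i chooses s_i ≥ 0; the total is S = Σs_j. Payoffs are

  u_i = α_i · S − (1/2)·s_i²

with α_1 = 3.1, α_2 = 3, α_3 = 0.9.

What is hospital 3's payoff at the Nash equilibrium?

Hospital i's FOC: ∂u_i/∂s_i = α_i − s_i = 0, so s_i* = α_i.
NE contributions = (3.1, 3, 0.9); S = 7.
u_3 = α_3·S − ½·(s_3)² = 0.9·7 − ½·0.9² = 5.895.

5.895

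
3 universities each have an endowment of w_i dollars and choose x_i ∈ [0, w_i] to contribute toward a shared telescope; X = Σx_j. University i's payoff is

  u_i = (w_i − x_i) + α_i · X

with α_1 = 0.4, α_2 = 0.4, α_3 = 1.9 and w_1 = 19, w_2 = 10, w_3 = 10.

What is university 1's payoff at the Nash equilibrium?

23

∂u_i/∂x_i = α_i − 1, so university i contributes w_i if α_i > 1, else 0.
α_i > 1 for i ∈ {3}; NE contributions (0, 0, 10), X = 10.
u_1 = (19 − 0) + 0.4·10 = 23.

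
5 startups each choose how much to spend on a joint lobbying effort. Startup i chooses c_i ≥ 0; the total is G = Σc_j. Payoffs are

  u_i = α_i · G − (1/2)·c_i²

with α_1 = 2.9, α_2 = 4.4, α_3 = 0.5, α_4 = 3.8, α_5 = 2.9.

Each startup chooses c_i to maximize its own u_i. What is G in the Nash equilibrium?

14.5

Startup i's FOC: ∂u_i/∂c_i = α_i − c_i = 0, so c_i* = α_i.
NE contributions = (2.9, 4.4, 0.5, 3.8, 2.9); G = 14.5.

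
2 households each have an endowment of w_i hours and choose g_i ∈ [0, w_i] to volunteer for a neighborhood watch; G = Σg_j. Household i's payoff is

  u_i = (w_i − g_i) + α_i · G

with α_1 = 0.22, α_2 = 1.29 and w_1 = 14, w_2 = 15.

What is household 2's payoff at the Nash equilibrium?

∂u_i/∂g_i = α_i − 1, so household i contributes w_i if α_i > 1, else 0.
α_i > 1 for i ∈ {2}; NE contributions (0, 15), G = 15.
u_2 = (15 − 15) + 1.29·15 = 19.35.

19.35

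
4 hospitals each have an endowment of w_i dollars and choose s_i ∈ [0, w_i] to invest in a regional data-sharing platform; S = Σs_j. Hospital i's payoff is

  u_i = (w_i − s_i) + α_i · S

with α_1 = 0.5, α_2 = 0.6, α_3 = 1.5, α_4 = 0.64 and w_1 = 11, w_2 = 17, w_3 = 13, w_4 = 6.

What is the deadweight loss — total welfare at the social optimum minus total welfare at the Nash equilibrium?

∂u_i/∂s_i = α_i − 1, so hospital i contributes w_i if α_i > 1, else 0.
α_i > 1 for i ∈ {3}; NE contributions (0, 0, 13, 0), S = 13.
W^NE = Σw_i − S^NE + (Σα_i)·S^NE = 47 + 2.24·13 = 76.12.
Planner: ∂(Σu_j)/∂s_i = Σα_j − 1 = 2.24 > 0, so everyone contributes w_i; S^SO = 47, W^SO = 47 + 2.24·47 = 152.28.
Deadweight loss = 76.16.

76.16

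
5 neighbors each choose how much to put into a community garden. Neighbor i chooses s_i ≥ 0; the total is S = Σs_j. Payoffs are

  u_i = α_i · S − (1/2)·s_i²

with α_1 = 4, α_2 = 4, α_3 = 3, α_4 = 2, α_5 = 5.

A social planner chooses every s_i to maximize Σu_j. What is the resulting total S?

Planner FOC: ∂(Σu_j)/∂s_i = (Σα_j) − s_i = 0, so s_i^SO = Σα_j = 18 for every i; S^SO = 90.

90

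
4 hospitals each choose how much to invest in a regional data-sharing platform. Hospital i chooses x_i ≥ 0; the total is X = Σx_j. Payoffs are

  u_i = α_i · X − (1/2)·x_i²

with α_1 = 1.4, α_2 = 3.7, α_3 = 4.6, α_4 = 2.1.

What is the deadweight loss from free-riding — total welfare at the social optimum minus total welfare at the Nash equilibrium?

159.85

Hospital i's FOC: ∂u_i/∂x_i = α_i − x_i = 0, so x_i* = α_i.
NE contributions = (1.4, 3.7, 4.6, 2.1); X = 11.8.
W^NE = (Σα)·X − ½Σα_i² = 11.8² − ½·41.22 = 118.63.
Planner sets x_i = Σα_j = 11.8 for every i, so X^SO = 4·11.8 = 47.2.
W^SO = (Σα)·X^SO − ½·4·(Σα)² = (4/2)·11.8² = 278.48.
Deadweight loss = W^SO − W^NE = 159.85.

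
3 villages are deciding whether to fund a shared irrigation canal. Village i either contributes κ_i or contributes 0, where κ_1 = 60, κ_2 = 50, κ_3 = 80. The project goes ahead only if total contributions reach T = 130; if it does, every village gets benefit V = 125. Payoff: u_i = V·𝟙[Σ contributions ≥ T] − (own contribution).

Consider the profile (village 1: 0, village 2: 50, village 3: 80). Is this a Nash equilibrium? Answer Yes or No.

Total = 130 ≥ 130: provided.
Village 1 (pledges 0, payoff 125): pledging 60 → total 190, payoff 65. No gain.
Village 2 (pledges 50, payoff 75): dropping to 0 → total 80, payoff 0. No gain.
Village 3 (pledges 80, payoff 45): dropping to 0 → total 50, payoff 0. No gain.

Yes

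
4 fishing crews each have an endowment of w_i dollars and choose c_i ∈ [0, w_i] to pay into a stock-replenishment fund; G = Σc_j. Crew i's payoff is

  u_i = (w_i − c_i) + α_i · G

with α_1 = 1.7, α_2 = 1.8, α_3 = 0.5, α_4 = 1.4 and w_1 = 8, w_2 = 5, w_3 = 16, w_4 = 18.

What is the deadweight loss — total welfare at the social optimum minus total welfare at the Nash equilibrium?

70.4

∂u_i/∂c_i = α_i − 1, so crew i contributes w_i if α_i > 1, else 0.
α_i > 1 for i ∈ {1, 2, 4}; NE contributions (8, 5, 0, 18), G = 31.
W^NE = Σw_i − G^NE + (Σα_i)·G^NE = 47 + 4.4·31 = 183.4.
Planner: ∂(Σu_j)/∂c_i = Σα_j − 1 = 4.4 > 0, so everyone contributes w_i; G^SO = 47, W^SO = 47 + 4.4·47 = 253.8.
Deadweight loss = 70.4.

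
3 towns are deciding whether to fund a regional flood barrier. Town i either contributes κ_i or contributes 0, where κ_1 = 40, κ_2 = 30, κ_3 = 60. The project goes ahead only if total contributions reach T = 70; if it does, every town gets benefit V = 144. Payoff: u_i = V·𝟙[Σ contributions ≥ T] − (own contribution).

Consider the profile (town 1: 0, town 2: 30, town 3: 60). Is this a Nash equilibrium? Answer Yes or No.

Total = 90 ≥ 70: provided.
Town 1 (pledges 0, payoff 144): pledging 40 → total 130, payoff 104. No gain.
Town 2 (pledges 30, payoff 114): dropping to 0 → total 60, payoff 0. No gain.
Town 3 (pledges 60, payoff 84): dropping to 0 → total 30, payoff 0. No gain.

Yes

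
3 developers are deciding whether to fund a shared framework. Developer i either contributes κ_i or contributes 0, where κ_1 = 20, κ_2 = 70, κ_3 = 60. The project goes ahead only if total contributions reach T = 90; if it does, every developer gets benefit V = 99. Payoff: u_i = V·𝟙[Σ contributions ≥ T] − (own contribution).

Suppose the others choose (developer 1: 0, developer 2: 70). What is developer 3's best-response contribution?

60

Others' total = 70. Contributing 60 brings total to 130 ≥ 90: gain V − κ_3 = 39.
Best response: 60.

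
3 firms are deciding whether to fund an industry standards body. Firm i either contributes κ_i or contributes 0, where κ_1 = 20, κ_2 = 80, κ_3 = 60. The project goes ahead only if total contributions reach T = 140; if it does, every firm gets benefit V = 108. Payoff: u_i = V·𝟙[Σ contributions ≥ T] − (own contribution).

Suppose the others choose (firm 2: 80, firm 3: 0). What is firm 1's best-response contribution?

0

Others' total = 80. Even contributing 20 gives 100 < 140: no benefit either way.
Best response: 0.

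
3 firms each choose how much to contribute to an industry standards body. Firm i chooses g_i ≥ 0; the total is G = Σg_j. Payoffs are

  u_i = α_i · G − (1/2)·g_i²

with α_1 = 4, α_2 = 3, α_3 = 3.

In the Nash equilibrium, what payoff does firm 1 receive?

Firm i's FOC: ∂u_i/∂g_i = α_i − g_i = 0, so g_i* = α_i.
NE contributions = (4, 3, 3); G = 10.
u_1 = α_1·G − ½·(g_1)² = 4·10 − ½·4² = 32.

32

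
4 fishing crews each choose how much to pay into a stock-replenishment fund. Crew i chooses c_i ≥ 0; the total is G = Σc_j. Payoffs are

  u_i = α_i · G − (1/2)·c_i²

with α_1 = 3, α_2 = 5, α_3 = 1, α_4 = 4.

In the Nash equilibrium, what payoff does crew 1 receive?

Crew i's FOC: ∂u_i/∂c_i = α_i − c_i = 0, so c_i* = α_i.
NE contributions = (3, 5, 1, 4); G = 13.
u_1 = α_1·G − ½·(c_1)² = 3·13 − ½·3² = 34.5.

34.5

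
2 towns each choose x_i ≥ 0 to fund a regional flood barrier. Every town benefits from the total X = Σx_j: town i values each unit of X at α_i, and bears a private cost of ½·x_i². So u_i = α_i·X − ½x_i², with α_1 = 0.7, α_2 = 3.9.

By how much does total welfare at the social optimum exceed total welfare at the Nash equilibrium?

7.85

Town i's FOC: ∂u_i/∂x_i = α_i − x_i = 0, so x_i* = α_i.
NE contributions = (0.7, 3.9); X = 4.6.
W^NE = (Σα)·X − ½Σα_i² = 4.6² − ½·15.7 = 13.31.
Planner sets x_i = Σα_j = 4.6 for every i, so X^SO = 2·4.6 = 9.2.
W^SO = (Σα)·X^SO − ½·2·(Σα)² = (2/2)·4.6² = 21.16.
Deadweight loss = W^SO − W^NE = 7.85.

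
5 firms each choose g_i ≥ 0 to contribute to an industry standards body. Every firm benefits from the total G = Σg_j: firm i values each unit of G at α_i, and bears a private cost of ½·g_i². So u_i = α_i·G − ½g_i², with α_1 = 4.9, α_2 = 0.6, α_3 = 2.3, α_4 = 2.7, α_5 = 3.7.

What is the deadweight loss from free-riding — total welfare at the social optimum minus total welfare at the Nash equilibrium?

Firm i's FOC: ∂u_i/∂g_i = α_i − g_i = 0, so g_i* = α_i.
NE contributions = (4.9, 0.6, 2.3, 2.7, 3.7); G = 14.2.
W^NE = (Σα)·G − ½Σα_i² = 14.2² − ½·50.64 = 176.32.
Planner sets g_i = Σα_j = 14.2 for every i, so G^SO = 5·14.2 = 71.
W^SO = (Σα)·G^SO − ½·5·(Σα)² = (5/2)·14.2² = 504.1.
Deadweight loss = W^SO − W^NE = 327.78.

327.78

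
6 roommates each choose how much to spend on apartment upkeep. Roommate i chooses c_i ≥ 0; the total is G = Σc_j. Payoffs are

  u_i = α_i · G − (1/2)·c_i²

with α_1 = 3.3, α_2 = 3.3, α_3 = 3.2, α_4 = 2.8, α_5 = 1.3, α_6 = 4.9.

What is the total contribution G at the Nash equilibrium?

18.8

Roommate i's FOC: ∂u_i/∂c_i = α_i − c_i = 0, so c_i* = α_i.
NE contributions = (3.3, 3.3, 3.2, 2.8, 1.3, 4.9); G = 18.8.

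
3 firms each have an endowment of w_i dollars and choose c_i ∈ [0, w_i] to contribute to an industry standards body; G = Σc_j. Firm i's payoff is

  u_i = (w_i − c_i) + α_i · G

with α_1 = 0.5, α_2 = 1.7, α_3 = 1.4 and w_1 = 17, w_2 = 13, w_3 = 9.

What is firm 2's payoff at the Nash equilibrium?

∂u_i/∂c_i = α_i − 1, so firm i contributes w_i if α_i > 1, else 0.
α_i > 1 for i ∈ {2, 3}; NE contributions (0, 13, 9), G = 22.
u_2 = (13 − 13) + 1.7·22 = 37.4.

37.4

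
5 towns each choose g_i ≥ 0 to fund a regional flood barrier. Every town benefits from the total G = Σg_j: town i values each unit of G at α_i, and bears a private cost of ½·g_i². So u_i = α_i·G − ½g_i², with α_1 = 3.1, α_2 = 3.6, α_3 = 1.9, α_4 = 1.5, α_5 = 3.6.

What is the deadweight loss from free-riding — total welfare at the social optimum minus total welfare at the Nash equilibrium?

302.23

Town i's FOC: ∂u_i/∂g_i = α_i − g_i = 0, so g_i* = α_i.
NE contributions = (3.1, 3.6, 1.9, 1.5, 3.6); G = 13.7.
W^NE = (Σα)·G − ½Σα_i² = 13.7² − ½·41.39 = 166.995.
Planner sets g_i = Σα_j = 13.7 for every i, so G^SO = 5·13.7 = 68.5.
W^SO = (Σα)·G^SO − ½·5·(Σα)² = (5/2)·13.7² = 469.225.
Deadweight loss = W^SO − W^NE = 302.23.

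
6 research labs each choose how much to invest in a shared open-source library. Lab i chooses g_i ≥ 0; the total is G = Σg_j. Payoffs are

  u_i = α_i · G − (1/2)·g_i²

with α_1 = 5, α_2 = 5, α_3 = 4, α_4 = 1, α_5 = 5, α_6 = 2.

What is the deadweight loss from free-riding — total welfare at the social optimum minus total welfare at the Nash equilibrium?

Lab i's FOC: ∂u_i/∂g_i = α_i − g_i = 0, so g_i* = α_i.
NE contributions = (5, 5, 4, 1, 5, 2); G = 22.
W^NE = (Σα)·G − ½Σα_i² = 22² − ½·96 = 436.
Planner sets g_i = Σα_j = 22 for every i, so G^SO = 6·22 = 132.
W^SO = (Σα)·G^SO − ½·6·(Σα)² = (6/2)·22² = 1452.
Deadweight loss = W^SO − W^NE = 1016.

1016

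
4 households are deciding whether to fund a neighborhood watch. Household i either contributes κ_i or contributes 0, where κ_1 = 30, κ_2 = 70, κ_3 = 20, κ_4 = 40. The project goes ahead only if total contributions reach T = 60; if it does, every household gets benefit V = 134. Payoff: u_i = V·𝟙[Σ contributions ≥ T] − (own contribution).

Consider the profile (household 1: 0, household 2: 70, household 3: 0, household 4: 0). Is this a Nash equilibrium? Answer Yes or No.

Total = 70 ≥ 60: provided.
Household 1 (pledges 0, payoff 134): pledging 30 → total 100, payoff 104. No gain.
Household 2 (pledges 70, payoff 64): dropping to 0 → total 0, payoff 0. No gain.
Household 3 (pledges 0, payoff 134): pledging 20 → total 90, payoff 114. No gain.
Household 4 (pledges 0, payoff 134): pledging 40 → total 110, payoff 94. No gain.

Yes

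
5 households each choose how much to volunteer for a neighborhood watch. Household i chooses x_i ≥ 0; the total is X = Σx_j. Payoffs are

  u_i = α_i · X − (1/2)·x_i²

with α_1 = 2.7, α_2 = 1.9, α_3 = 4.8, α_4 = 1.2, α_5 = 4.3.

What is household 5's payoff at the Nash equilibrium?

Household i's FOC: ∂u_i/∂x_i = α_i − x_i = 0, so x_i* = α_i.
NE contributions = (2.7, 1.9, 4.8, 1.2, 4.3); X = 14.9.
u_5 = α_5·X − ½·(x_5)² = 4.3·14.9 − ½·4.3² = 54.825.

54.825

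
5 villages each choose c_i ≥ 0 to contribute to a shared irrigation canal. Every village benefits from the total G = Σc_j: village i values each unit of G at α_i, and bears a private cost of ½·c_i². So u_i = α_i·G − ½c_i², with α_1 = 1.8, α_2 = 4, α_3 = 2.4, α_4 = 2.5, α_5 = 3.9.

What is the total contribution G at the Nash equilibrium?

14.6

Village i's FOC: ∂u_i/∂c_i = α_i − c_i = 0, so c_i* = α_i.
NE contributions = (1.8, 4, 2.4, 2.5, 3.9); G = 14.6.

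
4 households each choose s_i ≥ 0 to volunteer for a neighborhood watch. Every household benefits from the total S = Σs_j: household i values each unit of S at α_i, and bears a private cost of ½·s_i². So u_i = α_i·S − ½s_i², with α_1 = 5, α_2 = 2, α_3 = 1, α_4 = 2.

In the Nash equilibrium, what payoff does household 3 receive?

9.5

Household i's FOC: ∂u_i/∂s_i = α_i − s_i = 0, so s_i* = α_i.
NE contributions = (5, 2, 1, 2); S = 10.
u_3 = α_3·S − ½·(s_3)² = 1·10 − ½·1² = 9.5.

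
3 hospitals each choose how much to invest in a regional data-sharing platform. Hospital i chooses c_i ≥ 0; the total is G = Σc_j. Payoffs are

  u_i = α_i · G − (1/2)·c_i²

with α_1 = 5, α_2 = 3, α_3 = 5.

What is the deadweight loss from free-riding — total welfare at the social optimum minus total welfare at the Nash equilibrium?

Hospital i's FOC: ∂u_i/∂c_i = α_i − c_i = 0, so c_i* = α_i.
NE contributions = (5, 3, 5); G = 13.
W^NE = (Σα)·G − ½Σα_i² = 13² − ½·59 = 139.5.
Planner sets c_i = Σα_j = 13 for every i, so G^SO = 3·13 = 39.
W^SO = (Σα)·G^SO − ½·3·(Σα)² = (3/2)·13² = 253.5.
Deadweight loss = W^SO − W^NE = 114.

114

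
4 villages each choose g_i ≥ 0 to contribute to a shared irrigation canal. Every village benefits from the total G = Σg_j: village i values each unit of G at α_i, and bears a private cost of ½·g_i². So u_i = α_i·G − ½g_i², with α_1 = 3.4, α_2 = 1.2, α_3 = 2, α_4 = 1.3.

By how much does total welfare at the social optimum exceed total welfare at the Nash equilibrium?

71.755

Village i's FOC: ∂u_i/∂g_i = α_i − g_i = 0, so g_i* = α_i.
NE contributions = (3.4, 1.2, 2, 1.3); G = 7.9.
W^NE = (Σα)·G − ½Σα_i² = 7.9² − ½·18.69 = 53.065.
Planner sets g_i = Σα_j = 7.9 for every i, so G^SO = 4·7.9 = 31.6.
W^SO = (Σα)·G^SO − ½·4·(Σα)² = (4/2)·7.9² = 124.82.
Deadweight loss = W^SO − W^NE = 71.755.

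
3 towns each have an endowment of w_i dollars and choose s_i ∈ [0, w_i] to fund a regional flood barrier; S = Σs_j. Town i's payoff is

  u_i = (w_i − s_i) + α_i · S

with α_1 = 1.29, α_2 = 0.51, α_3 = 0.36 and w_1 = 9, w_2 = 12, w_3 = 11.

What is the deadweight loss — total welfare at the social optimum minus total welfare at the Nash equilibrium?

26.68

∂u_i/∂s_i = α_i − 1, so town i contributes w_i if α_i > 1, else 0.
α_i > 1 for i ∈ {1}; NE contributions (9, 0, 0), S = 9.
W^NE = Σw_i − S^NE + (Σα_i)·S^NE = 32 + 1.16·9 = 42.44.
Planner: ∂(Σu_j)/∂s_i = Σα_j − 1 = 1.16 > 0, so everyone contributes w_i; S^SO = 32, W^SO = 32 + 1.16·32 = 69.12.
Deadweight loss = 26.68.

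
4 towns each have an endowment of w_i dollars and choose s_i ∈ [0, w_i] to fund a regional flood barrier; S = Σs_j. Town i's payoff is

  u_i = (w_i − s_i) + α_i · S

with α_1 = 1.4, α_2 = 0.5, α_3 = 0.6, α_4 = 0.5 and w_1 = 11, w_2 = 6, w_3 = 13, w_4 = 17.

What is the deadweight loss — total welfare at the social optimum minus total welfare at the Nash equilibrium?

∂u_i/∂s_i = α_i − 1, so town i contributes w_i if α_i > 1, else 0.
α_i > 1 for i ∈ {1}; NE contributions (11, 0, 0, 0), S = 11.
W^NE = Σw_i − S^NE + (Σα_i)·S^NE = 47 + 2·11 = 69.
Planner: ∂(Σu_j)/∂s_i = Σα_j − 1 = 2 > 0, so everyone contributes w_i; S^SO = 47, W^SO = 47 + 2·47 = 141.
Deadweight loss = 72.

72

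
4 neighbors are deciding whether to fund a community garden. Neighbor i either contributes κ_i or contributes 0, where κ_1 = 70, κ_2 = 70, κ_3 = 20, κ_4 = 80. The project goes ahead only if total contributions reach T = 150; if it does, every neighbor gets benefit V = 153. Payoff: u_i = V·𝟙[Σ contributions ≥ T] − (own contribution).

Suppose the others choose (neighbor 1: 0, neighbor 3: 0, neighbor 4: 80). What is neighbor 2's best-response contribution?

70

Others' total = 80. Contributing 70 brings total to 150 ≥ 150: gain V − κ_2 = 83.
Best response: 70.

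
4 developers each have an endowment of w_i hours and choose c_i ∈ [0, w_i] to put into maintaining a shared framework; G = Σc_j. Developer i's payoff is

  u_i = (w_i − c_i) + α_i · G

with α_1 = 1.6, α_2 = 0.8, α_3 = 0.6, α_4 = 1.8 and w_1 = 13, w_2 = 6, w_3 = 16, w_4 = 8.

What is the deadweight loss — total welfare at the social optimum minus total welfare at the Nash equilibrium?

∂u_i/∂c_i = α_i − 1, so developer i contributes w_i if α_i > 1, else 0.
α_i > 1 for i ∈ {1, 4}; NE contributions (13, 0, 0, 8), G = 21.
W^NE = Σw_i − G^NE + (Σα_i)·G^NE = 43 + 3.8·21 = 122.8.
Planner: ∂(Σu_j)/∂c_i = Σα_j − 1 = 3.8 > 0, so everyone contributes w_i; G^SO = 43, W^SO = 43 + 3.8·43 = 206.4.
Deadweight loss = 83.6.

83.6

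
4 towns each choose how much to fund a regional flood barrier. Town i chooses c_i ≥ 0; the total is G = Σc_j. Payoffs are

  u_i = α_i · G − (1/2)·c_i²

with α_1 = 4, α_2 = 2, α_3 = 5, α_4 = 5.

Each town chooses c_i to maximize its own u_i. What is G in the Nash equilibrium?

Town i's FOC: ∂u_i/∂c_i = α_i − c_i = 0, so c_i* = α_i.
NE contributions = (4, 2, 5, 5); G = 16.

16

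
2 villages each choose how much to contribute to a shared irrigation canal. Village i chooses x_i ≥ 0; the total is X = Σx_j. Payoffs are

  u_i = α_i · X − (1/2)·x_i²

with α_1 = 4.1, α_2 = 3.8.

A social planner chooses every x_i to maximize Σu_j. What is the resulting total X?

15.8

Planner FOC: ∂(Σu_j)/∂x_i = (Σα_j) − x_i = 0, so x_i^SO = Σα_j = 7.9 for every i; X^SO = 15.8.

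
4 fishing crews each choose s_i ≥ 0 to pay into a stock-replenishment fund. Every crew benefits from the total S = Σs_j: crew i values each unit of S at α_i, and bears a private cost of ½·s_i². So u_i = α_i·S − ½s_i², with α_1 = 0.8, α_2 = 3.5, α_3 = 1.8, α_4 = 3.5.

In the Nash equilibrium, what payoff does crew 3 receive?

15.66

Crew i's FOC: ∂u_i/∂s_i = α_i − s_i = 0, so s_i* = α_i.
NE contributions = (0.8, 3.5, 1.8, 3.5); S = 9.6.
u_3 = α_3·S − ½·(s_3)² = 1.8·9.6 − ½·1.8² = 15.66.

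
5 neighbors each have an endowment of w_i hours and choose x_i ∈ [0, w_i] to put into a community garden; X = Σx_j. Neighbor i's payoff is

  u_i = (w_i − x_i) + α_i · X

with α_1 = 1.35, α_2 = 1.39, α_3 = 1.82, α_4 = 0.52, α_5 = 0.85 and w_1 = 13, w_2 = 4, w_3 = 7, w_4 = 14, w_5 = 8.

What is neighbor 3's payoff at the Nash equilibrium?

43.68

∂u_i/∂x_i = α_i − 1, so neighbor i contributes w_i if α_i > 1, else 0.
α_i > 1 for i ∈ {1, 2, 3}; NE contributions (13, 4, 7, 0, 0), X = 24.
u_3 = (7 − 7) + 1.82·24 = 43.68.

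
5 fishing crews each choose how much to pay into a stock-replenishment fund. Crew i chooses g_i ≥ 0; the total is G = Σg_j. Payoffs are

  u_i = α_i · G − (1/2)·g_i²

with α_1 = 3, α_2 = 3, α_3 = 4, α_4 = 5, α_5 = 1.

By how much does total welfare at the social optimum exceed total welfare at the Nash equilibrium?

414

Crew i's FOC: ∂u_i/∂g_i = α_i − g_i = 0, so g_i* = α_i.
NE contributions = (3, 3, 4, 5, 1); G = 16.
W^NE = (Σα)·G − ½Σα_i² = 16² − ½·60 = 226.
Planner sets g_i = Σα_j = 16 for every i, so G^SO = 5·16 = 80.
W^SO = (Σα)·G^SO − ½·5·(Σα)² = (5/2)·16² = 640.
Deadweight loss = W^SO − W^NE = 414.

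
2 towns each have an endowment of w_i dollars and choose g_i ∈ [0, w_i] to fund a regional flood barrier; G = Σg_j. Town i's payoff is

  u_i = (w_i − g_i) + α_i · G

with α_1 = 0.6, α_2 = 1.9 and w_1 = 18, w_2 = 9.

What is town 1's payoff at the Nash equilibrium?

∂u_i/∂g_i = α_i − 1, so town i contributes w_i if α_i > 1, else 0.
α_i > 1 for i ∈ {2}; NE contributions (0, 9), G = 9.
u_1 = (18 − 0) + 0.6·9 = 23.4.

23.4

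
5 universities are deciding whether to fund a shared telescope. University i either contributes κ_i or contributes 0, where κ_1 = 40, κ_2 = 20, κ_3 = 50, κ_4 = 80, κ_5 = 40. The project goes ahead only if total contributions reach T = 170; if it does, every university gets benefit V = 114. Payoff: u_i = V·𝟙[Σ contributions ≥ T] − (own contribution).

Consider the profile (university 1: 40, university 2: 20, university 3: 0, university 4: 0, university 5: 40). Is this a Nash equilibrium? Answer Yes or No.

Total = 100 < 170: not provided.
University 1 (pledges 40, payoff -40): dropping to 0 → total 60, payoff 0. Profitable deviation.

No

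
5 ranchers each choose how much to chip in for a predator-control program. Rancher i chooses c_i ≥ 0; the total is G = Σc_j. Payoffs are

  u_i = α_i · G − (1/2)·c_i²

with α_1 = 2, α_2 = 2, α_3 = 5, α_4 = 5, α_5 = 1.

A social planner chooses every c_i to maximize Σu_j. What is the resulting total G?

Planner FOC: ∂(Σu_j)/∂c_i = (Σα_j) − c_i = 0, so c_i^SO = Σα_j = 15 for every i; G^SO = 75.

75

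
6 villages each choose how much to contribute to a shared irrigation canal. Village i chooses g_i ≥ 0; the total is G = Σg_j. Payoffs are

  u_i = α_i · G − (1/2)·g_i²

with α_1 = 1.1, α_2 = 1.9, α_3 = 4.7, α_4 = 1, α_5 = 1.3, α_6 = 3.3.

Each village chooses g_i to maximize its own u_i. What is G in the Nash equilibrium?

13.3

Village i's FOC: ∂u_i/∂g_i = α_i − g_i = 0, so g_i* = α_i.
NE contributions = (1.1, 1.9, 4.7, 1, 1.3, 3.3); G = 13.3.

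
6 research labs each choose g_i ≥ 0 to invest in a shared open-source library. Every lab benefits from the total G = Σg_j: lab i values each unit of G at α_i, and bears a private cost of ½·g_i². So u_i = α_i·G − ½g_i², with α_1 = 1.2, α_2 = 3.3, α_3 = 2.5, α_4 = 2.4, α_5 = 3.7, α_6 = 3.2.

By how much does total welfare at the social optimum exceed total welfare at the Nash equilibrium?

555.515

Lab i's FOC: ∂u_i/∂g_i = α_i − g_i = 0, so g_i* = α_i.
NE contributions = (1.2, 3.3, 2.5, 2.4, 3.7, 3.2); G = 16.3.
W^NE = (Σα)·G − ½Σα_i² = 16.3² − ½·48.27 = 241.555.
Planner sets g_i = Σα_j = 16.3 for every i, so G^SO = 6·16.3 = 97.8.
W^SO = (Σα)·G^SO − ½·6·(Σα)² = (6/2)·16.3² = 797.07.
Deadweight loss = W^SO − W^NE = 555.515.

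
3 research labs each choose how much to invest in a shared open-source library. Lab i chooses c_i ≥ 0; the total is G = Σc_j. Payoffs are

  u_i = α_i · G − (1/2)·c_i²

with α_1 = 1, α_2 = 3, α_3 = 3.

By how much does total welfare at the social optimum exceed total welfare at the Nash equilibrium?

Lab i's FOC: ∂u_i/∂c_i = α_i − c_i = 0, so c_i* = α_i.
NE contributions = (1, 3, 3); G = 7.
W^NE = (Σα)·G − ½Σα_i² = 7² − ½·19 = 39.5.
Planner sets c_i = Σα_j = 7 for every i, so G^SO = 3·7 = 21.
W^SO = (Σα)·G^SO − ½·3·(Σα)² = (3/2)·7² = 73.5.
Deadweight loss = W^SO − W^NE = 34.

34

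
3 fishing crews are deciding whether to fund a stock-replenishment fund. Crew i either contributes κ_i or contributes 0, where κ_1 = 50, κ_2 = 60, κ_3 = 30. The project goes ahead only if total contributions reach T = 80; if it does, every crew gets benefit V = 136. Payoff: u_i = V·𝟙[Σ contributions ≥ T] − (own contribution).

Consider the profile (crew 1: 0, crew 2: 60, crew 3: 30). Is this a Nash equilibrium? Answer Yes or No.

Yes

Total = 90 ≥ 80: provided.
Crew 1 (pledges 0, payoff 136): pledging 50 → total 140, payoff 86. No gain.
Crew 2 (pledges 60, payoff 76): dropping to 0 → total 30, payoff 0. No gain.
Crew 3 (pledges 30, payoff 106): dropping to 0 → total 60, payoff 0. No gain.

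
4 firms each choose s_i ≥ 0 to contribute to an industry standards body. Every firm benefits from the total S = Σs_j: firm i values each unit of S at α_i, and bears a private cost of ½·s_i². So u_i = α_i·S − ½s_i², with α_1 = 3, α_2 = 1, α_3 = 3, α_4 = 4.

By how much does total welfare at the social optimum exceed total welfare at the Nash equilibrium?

Firm i's FOC: ∂u_i/∂s_i = α_i − s_i = 0, so s_i* = α_i.
NE contributions = (3, 1, 3, 4); S = 11.
W^NE = (Σα)·S − ½Σα_i² = 11² − ½·35 = 103.5.
Planner sets s_i = Σα_j = 11 for every i, so S^SO = 4·11 = 44.
W^SO = (Σα)·S^SO − ½·4·(Σα)² = (4/2)·11² = 242.
Deadweight loss = W^SO − W^NE = 138.5.

138.5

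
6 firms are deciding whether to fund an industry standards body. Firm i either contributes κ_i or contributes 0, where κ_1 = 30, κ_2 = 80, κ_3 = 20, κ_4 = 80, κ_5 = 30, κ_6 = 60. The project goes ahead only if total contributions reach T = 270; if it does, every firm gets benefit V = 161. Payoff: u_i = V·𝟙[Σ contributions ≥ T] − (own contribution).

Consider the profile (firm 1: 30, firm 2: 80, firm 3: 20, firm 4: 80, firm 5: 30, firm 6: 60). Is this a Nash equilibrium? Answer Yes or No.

Total = 300 ≥ 270: provided.
Firm 1 (pledges 30, payoff 131): dropping to 0 → total 270, payoff 161. Profitable deviation.

No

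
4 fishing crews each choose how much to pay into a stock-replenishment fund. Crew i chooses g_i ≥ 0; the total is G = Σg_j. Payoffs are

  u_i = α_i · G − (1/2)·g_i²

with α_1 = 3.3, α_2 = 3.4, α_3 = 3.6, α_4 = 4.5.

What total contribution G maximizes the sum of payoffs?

59.2

Planner FOC: ∂(Σu_j)/∂g_i = (Σα_j) − g_i = 0, so g_i^SO = Σα_j = 14.8 for every i; G^SO = 59.2.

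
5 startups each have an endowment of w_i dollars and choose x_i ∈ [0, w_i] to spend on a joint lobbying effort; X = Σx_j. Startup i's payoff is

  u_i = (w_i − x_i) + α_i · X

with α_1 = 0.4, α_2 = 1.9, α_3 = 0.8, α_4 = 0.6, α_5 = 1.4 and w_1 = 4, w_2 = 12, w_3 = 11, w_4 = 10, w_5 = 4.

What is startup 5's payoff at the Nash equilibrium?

∂u_i/∂x_i = α_i − 1, so startup i contributes w_i if α_i > 1, else 0.
α_i > 1 for i ∈ {2, 5}; NE contributions (0, 12, 0, 0, 4), X = 16.
u_5 = (4 − 4) + 1.4·16 = 22.4.

22.4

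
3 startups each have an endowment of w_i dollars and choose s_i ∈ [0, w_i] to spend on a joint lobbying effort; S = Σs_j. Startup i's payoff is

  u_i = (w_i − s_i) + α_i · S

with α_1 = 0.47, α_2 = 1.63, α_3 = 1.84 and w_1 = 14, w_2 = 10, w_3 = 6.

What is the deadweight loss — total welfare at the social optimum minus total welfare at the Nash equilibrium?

41.16

∂u_i/∂s_i = α_i − 1, so startup i contributes w_i if α_i > 1, else 0.
α_i > 1 for i ∈ {2, 3}; NE contributions (0, 10, 6), S = 16.
W^NE = Σw_i − S^NE + (Σα_i)·S^NE = 30 + 2.94·16 = 77.04.
Planner: ∂(Σu_j)/∂s_i = Σα_j − 1 = 2.94 > 0, so everyone contributes w_i; S^SO = 30, W^SO = 30 + 2.94·30 = 118.2.
Deadweight loss = 41.16.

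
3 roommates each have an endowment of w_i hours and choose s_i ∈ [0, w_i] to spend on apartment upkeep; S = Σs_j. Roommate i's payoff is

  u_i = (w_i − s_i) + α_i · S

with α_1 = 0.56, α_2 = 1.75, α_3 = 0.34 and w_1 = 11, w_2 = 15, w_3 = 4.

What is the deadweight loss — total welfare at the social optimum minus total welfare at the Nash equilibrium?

24.75

∂u_i/∂s_i = α_i − 1, so roommate i contributes w_i if α_i > 1, else 0.
α_i > 1 for i ∈ {2}; NE contributions (0, 15, 0), S = 15.
W^NE = Σw_i − S^NE + (Σα_i)·S^NE = 30 + 1.65·15 = 54.75.
Planner: ∂(Σu_j)/∂s_i = Σα_j − 1 = 1.65 > 0, so everyone contributes w_i; S^SO = 30, W^SO = 30 + 1.65·30 = 79.5.
Deadweight loss = 24.75.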